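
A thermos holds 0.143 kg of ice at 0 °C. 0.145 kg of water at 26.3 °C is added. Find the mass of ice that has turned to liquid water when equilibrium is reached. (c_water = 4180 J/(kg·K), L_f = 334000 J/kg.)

m_melted ≈ 0.0477 kg

Water can give up m c ΔT = 0.145×4180×26.3 = 15940 J before reaching 0 °C.
Fully melting the ice requires m_ice L_f = 0.143×334000 = 47762 J.
Since 15940 < 47762 J, not all the ice melts; equilibrium is at 0 °C.
Mass melted = 15940/334000 ≈ 0.04773 kg.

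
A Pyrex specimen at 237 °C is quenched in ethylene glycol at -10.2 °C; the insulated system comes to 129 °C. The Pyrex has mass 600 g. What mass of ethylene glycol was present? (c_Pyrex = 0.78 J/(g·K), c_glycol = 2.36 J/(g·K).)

Heat lost by the Pyrex = heat gained by the glycol:
600×0.78×(237 − 129) = m×2.36×(129 − (-10.2))
328.51 m = 50544  ⇒  m ≈ 153.9 g

m ≈ 154 g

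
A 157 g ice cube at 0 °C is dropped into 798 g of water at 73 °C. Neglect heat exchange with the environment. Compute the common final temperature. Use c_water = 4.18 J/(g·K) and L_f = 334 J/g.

Sum of m c ΔT and latent-heat terms is zero:
latent heat to melt: 157·334 = 52438
  meltwater 0→T: 157·4.18·T = 656.26 T
  water: 3335.6(T − 73)
3991.9 T = 243502 − 52438 = 191064
T ≈ 47.86 °C — above 0 °C, consistent with complete melting.

T_f ≈ 47.9 °C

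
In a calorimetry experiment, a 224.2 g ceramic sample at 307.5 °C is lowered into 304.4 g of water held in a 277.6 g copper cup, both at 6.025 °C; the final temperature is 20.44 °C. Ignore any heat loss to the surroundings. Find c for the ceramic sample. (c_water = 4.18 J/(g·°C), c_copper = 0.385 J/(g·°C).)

c ≈ 0.309 J/(g·°C)

Conservation of energy gives ΣQ = 0:
224.2×c×(20.44 − 307.5) + 304.4×4.18×(20.44 − 6.025) + 277.6×0.385×(20.44 − 6.025) = 0
-64359 c = -19882
c = -19882/-64359 ≈ 0.3089 J/(g·°C)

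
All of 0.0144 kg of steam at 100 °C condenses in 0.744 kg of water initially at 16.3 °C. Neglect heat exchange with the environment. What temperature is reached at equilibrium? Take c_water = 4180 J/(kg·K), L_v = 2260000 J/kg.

T_f ≈ 28.2 °C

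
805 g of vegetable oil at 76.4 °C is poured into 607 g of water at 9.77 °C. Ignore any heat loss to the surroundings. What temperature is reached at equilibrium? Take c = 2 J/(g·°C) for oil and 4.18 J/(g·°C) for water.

T_f ≈ 35.6 °C

With ΣQ=0 the equilibrium temperature is the m·c-weighted mean:
T_f = (1610*76.4 + 2537.3*9.77) / (1610 + 2537.3)
    = 147793 / 4147.3 ≈ 35.64 °C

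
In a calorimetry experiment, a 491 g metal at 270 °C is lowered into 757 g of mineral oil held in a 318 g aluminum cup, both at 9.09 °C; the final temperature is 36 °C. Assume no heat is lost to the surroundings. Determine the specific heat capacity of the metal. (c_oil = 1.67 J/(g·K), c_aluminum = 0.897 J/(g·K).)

Conservation of energy gives ΣQ = 0:
491×c×(36 − 270) + 757×1.67×(36 − 9.09) + 318×0.897×(36 − 9.09) = 0
-114894 c = -41695
c = -41695/-114894 ≈ 0.3629 J/(g·K)

c ≈ 0.363 J/(g·K)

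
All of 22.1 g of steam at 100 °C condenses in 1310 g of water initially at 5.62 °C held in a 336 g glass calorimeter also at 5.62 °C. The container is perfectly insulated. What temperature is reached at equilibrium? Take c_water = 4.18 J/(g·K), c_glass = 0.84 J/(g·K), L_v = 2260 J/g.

T_f ≈ 15.6 °C

Conservation of energy gives ΣQ = 0:
condense steam: −22.1·2260 = −49946
  condensate cools 100→T: 22.1·4.18·(T − 100) = 92.38(T − 100)
  water warms: 1310·4.18·(T − 5.62) = 5475.8(T − 5.62)
  glass cup: 336·0.84·(T − 5.62) = 282.24(T − 5.62)
5850.4 T = 49946 + 9237.8 + 32360 = 91544
T ≈ 15.65 °C (< 100 °C, so full condensation is consistent).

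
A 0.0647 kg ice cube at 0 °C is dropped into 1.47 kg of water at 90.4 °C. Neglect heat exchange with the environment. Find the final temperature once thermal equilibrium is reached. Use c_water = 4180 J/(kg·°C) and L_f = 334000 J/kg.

T_f ≈ 83.2 °C

Setting the total heat transfer to zero:
latent heat to melt: 0.0647×334000 = 21610; meltwater 0→T: 0.0647×4180×T = 270.45 T; water: 6144.6(T − 90.4)
6415 T = 555472 − 21610 = 533862
T ≈ 83.22 °C (positive, so assuming full melt was valid).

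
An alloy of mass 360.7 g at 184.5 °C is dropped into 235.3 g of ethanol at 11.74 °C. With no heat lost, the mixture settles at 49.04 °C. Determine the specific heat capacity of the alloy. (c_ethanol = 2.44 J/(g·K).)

Taking heat into each body as positive, Σ m c ΔT = 0:
360.7·c·(49.04 − 184.5) + 235.3·2.44·(49.04 − 11.74) = 0
-48860 c = -21415
c = -21415/-48860 ≈ 0.4383 J/(g·K)

c ≈ 0.438 J/(g·K)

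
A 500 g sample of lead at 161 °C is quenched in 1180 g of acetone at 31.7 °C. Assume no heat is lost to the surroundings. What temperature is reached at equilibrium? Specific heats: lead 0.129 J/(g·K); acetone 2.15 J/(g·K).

T_f ≈ 34.9 °C

Setting the total heat transfer to zero:
500×0.129×(T − 161) + 1180×2.15×(T − 31.7) = 0
2601.5 T = 90807
T = 90807/2601.5 ≈ 34.91 °C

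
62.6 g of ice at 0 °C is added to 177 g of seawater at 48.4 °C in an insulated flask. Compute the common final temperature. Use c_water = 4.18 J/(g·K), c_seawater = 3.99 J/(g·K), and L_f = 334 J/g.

T_f ≈ 13.7 °C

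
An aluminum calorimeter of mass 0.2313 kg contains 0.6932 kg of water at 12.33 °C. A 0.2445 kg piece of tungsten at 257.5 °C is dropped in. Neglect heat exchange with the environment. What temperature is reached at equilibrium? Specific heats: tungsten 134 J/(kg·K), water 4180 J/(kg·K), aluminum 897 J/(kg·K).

T_f ≈ 14.9 °C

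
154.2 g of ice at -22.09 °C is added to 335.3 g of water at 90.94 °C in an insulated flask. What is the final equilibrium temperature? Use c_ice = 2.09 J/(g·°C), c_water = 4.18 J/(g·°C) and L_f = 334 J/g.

Setting the total heat transfer to zero:
warm ice to 0 °C: 154.2×2.09×(0 − (-22.09)) = 7119.1
  fusion: m_ice L_f = 154.2×334 = 51503
  warm the meltwater: 644.56 T
  water cools: 335.3×4.18×(T − 90.94) = 1401.6(T − 90.94)
2046.1 T = 127457 − 58622 = 68835
T ≈ 33.64 °C — above 0 °C, consistent with complete melting.

T_f ≈ 33.6 °C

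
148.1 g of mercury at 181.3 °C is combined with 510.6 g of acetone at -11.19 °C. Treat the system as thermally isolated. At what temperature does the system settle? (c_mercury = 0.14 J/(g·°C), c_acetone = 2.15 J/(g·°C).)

Net heat exchanged in the isolated system is zero:
148.1·0.14·(T − 181.3) + 510.6·2.15·(T − (-11.19)) = 0
1118.5 T = -8525.2
T = -8525.2 / 1118.5 = -7.62 °C

T_f ≈ -7.6 °C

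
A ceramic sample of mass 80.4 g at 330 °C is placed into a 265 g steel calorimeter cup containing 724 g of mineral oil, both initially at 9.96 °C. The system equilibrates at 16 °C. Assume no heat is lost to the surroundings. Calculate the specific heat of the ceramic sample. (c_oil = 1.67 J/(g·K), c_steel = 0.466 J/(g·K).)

c ≈ 0.319 J/(g·K)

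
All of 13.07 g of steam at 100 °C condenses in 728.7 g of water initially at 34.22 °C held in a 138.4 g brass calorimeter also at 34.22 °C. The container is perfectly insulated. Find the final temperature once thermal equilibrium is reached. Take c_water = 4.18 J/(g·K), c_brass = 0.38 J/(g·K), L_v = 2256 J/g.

Net heat exchanged in the isolated system is zero:
latent heat released on condensation: 13.07·2256 = 29486; condensed water 100 °C→T: 54.63(T − 100); water warms: 728.7·4.18·(T − 34.22) = 3046(T − 34.22); cup: 52.59(T − 34.22)
3153.2 T = 29486 + 5463.3 + 106033 = 140982
T ≈ 44.71 °C — below 100 °C, confirming all the steam condensed.

T_f ≈ 44.7 °C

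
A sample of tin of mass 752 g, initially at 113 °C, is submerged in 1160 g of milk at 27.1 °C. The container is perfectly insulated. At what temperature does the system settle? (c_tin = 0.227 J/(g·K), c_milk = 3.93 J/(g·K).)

T_f ≈ 30.2 °C

Energy conservation, ΣQ = 0:
752·0.227·(T − 113) + 1160·3.93·(T − 27.1) = 0
170.7(T − 113) + 4558.8(T − 27.1) = 0
4729.5 T = 142833
T ≈ 30.20 °C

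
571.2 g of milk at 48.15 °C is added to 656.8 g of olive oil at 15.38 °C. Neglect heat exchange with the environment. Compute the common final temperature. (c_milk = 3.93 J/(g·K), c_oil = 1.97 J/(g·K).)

T_f ≈ 36.2 °C

Setting the total heat transfer to zero:
571.2·3.93·(T − 48.15) + 656.8·1.97·(T − 15.38) = 0
3538.7 T = 127988
T = 127988/3538.7 ≈ 36.17 °C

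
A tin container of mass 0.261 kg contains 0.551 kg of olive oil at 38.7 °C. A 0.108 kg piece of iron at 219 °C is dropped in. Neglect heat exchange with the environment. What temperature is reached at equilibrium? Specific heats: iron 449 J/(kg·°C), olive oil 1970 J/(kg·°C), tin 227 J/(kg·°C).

Conservation of energy gives ΣQ = 0:
0.108×449×(T − 219) + 0.551×1970×(T − 38.7) + 0.261×227×(T − 38.7) = 0
(48.49 + 1085.5 + 59.25) T = 48.49×219 + 1085.5×38.7 + 59.25×38.7
T = 54920 / 1193.2 = 46 °C

T_f ≈ 46.0 °C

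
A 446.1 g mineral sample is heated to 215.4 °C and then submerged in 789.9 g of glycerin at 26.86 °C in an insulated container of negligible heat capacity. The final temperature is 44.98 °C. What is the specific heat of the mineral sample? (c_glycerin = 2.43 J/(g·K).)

Energy conservation, ΣQ = 0:
446.1·c·(44.98 − 215.4) + 789.9·2.43·(44.98 − 26.86) = 0
-76024 c = -34781
c = -34781/-76024 ≈ 0.4575 J/(g·K)

c ≈ 0.457 J/(g·K)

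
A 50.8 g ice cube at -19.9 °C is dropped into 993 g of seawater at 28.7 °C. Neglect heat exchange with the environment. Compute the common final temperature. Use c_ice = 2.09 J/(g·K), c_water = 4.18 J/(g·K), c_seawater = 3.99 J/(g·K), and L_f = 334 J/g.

T_f ≈ 22.7 °C

Net heat exchanged in the isolated system is zero:
warm ice to 0 °C: 50.8×2.09×(0 − (-19.9)) = 2112.8; fusion: m_ice L_f = 50.8×334 = 16967; meltwater 0→T: 50.8×4.18×T = 212.34 T; seawater: 3962.1(T − 28.7)
4174.4 T = 113711 − 19080 = 94631
T ≈ 22.67 °C — above 0 °C, consistent with complete melting.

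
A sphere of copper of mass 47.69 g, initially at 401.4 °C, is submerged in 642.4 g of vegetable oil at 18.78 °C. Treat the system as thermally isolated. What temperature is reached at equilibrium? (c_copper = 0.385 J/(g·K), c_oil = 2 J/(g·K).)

Energy conservation, ΣQ = 0:
47.69·0.385·(T − 401.4) + 642.4·2·(T − 18.78) = 0
18.36(T − 401.4) + 1284.8(T − 18.78) = 0
1303.2 T = 31499
T = 31499/1303.2 ≈ 24.17 °C

T_f ≈ 24.2 °C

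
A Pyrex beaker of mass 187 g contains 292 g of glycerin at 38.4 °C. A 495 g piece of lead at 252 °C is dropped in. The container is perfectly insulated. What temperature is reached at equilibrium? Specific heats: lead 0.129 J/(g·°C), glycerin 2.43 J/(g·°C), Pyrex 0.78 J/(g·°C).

Let T be the final temperature. ΣQ_i = 0:
495·0.129·(T − 252) + 292·2.43·(T − 38.4) + 187·0.78·(T − 38.4) = 0
(63.86 + 709.56 + 145.86) T = 63.86·252 + 709.56·38.4 + 145.86·38.4
T ≈ 53.24 °C

T_f ≈ 53.2 °C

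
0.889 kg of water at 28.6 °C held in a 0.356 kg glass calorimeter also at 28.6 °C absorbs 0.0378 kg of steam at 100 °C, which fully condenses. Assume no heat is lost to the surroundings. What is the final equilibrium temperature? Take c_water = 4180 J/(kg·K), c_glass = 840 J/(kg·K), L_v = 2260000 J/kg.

T_f ≈ 51.8 °C

Energy balance with sensible and latent terms:
steam→water at 100 °C releases m L_v = 0.0378×2260000 = 85428; condensed water 100 °C→T: 158(T − 100); water warms: 0.889×4180×(T − 28.6) = 3716(T − 28.6); cup: 299.04(T − 28.6)
4173.1 T = 85428 + 15800 + 114831 = 216059
T ≈ 51.77 °C, under the boiling point, so the assumption holds.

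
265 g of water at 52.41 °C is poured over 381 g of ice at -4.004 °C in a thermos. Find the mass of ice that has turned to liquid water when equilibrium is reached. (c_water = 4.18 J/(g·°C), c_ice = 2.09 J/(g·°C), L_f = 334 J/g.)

m_melted ≈ 164 g

Water can give up m c ΔT = 265×4.18×52.41 = 58055 J before reaching 0 °C.
Warming the ice to 0 °C takes 381×2.09×4.004 = 3188.3 J, leaving 54866 J for melting.
Melting all 381 g of ice would need 381×334 = 127254 J.
54866 J < 127254 J, so only part of the ice melts and the system sits at 0 °C.
m_melted×334 = 54866  ⇒  m_melted ≈ 164.3 g.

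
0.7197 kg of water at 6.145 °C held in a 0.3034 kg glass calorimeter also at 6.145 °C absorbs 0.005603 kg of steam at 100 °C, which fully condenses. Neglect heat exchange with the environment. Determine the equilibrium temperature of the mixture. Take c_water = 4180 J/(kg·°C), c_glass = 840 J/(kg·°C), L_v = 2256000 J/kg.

Taking heat into each body as positive, Σ m c ΔT = 0:
latent heat released on condensation: 0.005603×2256000 = 12640; condensate cools 100→T: 0.005603×4180×(T − 100) = 23.42(T − 100); original water: 3008.3(T − 6.145); cup: 254.86(T − 6.145)
3286.6 T = 12640 + 2342.1 + 20052 = 35035
T ≈ 10.66 °C, under the boiling point, so the assumption holds.

T_f ≈ 10.7 °C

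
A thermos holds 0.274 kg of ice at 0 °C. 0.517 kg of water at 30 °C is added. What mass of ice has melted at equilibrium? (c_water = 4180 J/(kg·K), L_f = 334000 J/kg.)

Water can give up m c ΔT = 0.517·4180·30 = 64832 J before reaching 0 °C.
To melt every bit of ice: 0.274·334000 = 91516 J.
64832 J < 91516 J, so only part of the ice melts and the system sits at 0 °C.
Mass melted = 64832/334000 ≈ 0.1941 kg.

m_melted ≈ 0.194 kg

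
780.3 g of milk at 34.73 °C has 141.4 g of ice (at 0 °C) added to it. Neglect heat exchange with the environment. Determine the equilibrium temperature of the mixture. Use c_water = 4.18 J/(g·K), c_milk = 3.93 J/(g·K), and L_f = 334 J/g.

Setting the total heat transfer to zero:
melt ice: 141.4×334 = 47228
  meltwater 0→T: 141.4×4.18×T = 591.05 T
  milk: 3066.6(T − 34.73)
3657.6 T = 106502 − 47228 = 59275
T ≈ 16.21 °C — above 0 °C, consistent with complete melting.

T_f ≈ 16.2 °C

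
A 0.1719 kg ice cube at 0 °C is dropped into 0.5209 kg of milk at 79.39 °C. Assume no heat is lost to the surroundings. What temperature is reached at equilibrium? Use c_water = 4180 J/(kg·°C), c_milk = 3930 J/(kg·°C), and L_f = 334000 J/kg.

T_f ≈ 38.0 °C

Let T be the final temperature. ΣQ_i = 0:
melt ice: 0.1719×334000 = 57415; warm the meltwater: 718.54 T; milk: 2047.1(T − 79.39)
2765.7 T = 162522 − 57415 = 105108
T ≈ 38.00 °C (positive, so assuming full melt was valid).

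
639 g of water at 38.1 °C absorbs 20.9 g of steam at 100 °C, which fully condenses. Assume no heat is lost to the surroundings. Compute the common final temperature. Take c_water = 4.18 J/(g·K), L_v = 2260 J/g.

T_f ≈ 57.2 °C

Net heat exchanged in the isolated system is zero:
condense steam: −20.9·2260 = −47234; condensed water 100 °C→T: 87.36(T − 100); water warms: 639·4.18·(T − 38.1) = 2671(T − 38.1)
2758.4 T = 47234 + 8736.2 + 101766 = 157736
T ≈ 57.18 °C — below 100 °C, confirming all the steam condensed.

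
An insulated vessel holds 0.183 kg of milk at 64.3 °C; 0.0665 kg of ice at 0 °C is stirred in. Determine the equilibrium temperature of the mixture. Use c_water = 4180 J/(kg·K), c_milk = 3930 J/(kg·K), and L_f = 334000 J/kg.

T_f ≈ 24.1 °C

Energy conservation, ΣQ = 0:
fusion: m_ice L_f = 0.0665·334000 = 22211
  meltwater 0→T: 0.0665·4180·T = 277.97 T
  milk: 719.19(T − 64.3)
997.16 T = 46244 − 22211 = 24033
T ≈ 24.10 °C (positive, so assuming full melt was valid).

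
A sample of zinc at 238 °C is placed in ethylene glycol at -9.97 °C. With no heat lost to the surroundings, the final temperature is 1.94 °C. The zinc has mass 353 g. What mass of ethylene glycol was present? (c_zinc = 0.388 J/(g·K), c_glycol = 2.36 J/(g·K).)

m ≈ 1150 g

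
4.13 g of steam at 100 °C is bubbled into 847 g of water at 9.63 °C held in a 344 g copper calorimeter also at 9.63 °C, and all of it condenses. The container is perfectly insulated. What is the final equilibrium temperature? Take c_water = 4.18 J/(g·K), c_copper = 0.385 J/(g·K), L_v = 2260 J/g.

Let T be the final temperature. ΣQ_i = 0:
steam→water at 100 °C releases m L_v = 4.13·2260 = 9333.8; condensed water 100 °C→T: 17.26(T − 100); original water: 3540.5(T − 9.63); cup: 132.44(T − 9.63)
3690.2 T = 9333.8 + 1726.3 + 35370 = 46430
T ≈ 12.58 °C — below 100 °C, confirming all the steam condensed.

T_f ≈ 12.6 °C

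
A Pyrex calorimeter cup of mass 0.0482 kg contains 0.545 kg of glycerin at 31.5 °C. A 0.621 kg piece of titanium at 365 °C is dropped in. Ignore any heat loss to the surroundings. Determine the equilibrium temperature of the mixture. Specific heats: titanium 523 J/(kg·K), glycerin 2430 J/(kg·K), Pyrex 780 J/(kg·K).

T_f ≈ 95.7 °C

Conservation of energy gives ΣQ = 0:
0.621×523×(T − 365) + 0.545×2430×(T − 31.5) + 0.0482×780×(T − 31.5) = 0
324.78(T − 365) + 1324.4(T − 31.5) + 37.6(T − 31.5) = 0
1686.7 T = 161447
T = 161447 / 1686.7 = 95.7 °C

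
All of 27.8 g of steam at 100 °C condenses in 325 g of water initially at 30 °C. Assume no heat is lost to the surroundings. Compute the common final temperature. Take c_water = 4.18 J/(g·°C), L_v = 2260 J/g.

T_f ≈ 78.1 °C

Conservation of energy gives ΣQ = 0:
latent heat released on condensation: 27.8×2260 = 62828; condensate cools 100→T: 27.8×4.18×(T − 100) = 116.2(T − 100); original water: 1358.5(T − 30)
1474.7 T = 62828 + 11620 + 40755 = 115203
T ≈ 78.12 °C, under the boiling point, so the assumption holds.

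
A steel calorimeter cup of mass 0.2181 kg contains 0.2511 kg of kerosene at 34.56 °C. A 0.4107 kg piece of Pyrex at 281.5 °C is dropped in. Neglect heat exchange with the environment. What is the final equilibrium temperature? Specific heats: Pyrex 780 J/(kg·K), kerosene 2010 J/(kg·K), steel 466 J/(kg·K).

T_f ≈ 119.9 °C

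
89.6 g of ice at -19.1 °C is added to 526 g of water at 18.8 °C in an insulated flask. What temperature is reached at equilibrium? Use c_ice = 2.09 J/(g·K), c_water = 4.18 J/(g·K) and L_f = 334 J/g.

T_f ≈ 3.0 °C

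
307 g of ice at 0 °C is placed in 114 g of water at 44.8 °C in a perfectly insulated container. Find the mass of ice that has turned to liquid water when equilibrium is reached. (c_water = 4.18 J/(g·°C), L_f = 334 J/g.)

Cooling the water to 0 °C releases 114×4.18×44.8 = 21348 J.
Fully melting the ice requires m_ice L_f = 307×334 = 102538 J.
Since 21348 < 102538 J, not all the ice melts; equilibrium is at 0 °C.
m_melted×334 = 21348  ⇒  m_melted ≈ 63.92 g.

m_melted ≈ 63.9 g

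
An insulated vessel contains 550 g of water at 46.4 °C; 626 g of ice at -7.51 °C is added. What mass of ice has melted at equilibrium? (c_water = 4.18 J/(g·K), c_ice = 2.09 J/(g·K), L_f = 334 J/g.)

Heat available from the water dropping to 0 °C: 550·4.18·46.4 = 106674 J.
Of that, 626·2.09·7.51 = 9825.6 J goes to bring the ice to 0 °C, leaving 96848 J.
To melt every bit of ice: 626·334 = 209084 J.
That's not enough to melt it all — equilibrium is at 0 °C with ice remaining.
m_melted·334 = 96848  ⇒  m_melted ≈ 290 g.

m_melted ≈ 290 g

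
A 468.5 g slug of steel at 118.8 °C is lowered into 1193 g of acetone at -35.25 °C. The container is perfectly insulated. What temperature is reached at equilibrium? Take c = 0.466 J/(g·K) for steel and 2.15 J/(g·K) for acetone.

With ΣQ=0 the equilibrium temperature is the m·c-weighted mean:
T_f = (218.32·118.8 + 2564.9·(-35.25)) / (218.32 + 2564.9)
    = -64478 / 2783.3 ≈ -23.17 °C

T_f ≈ -23.2 °C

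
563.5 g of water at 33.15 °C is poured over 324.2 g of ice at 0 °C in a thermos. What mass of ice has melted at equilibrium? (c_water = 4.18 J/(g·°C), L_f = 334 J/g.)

m_melted ≈ 234 g

Water can give up m c ΔT = 563.5×4.18×33.15 = 78083 J before reaching 0 °C.
Fully melting the ice requires m_ice L_f = 324.2×334 = 108283 J.
78083 J < 108283 J, so only part of the ice melts and the system sits at 0 °C.
m_melted×334 = 78083  ⇒  m_melted ≈ 233.8 g.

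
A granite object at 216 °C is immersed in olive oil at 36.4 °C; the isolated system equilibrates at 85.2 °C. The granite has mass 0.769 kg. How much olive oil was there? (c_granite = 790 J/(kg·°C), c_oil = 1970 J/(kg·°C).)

m ≈ 0.827 kg

Taking heat into each body as positive, Σ m c ΔT = 0:
0.769·790·(85.2 − 216) + m·1970·(85.2 − 36.4) = 0
96136 m = 79462
m = 79462/96136 ≈ 0.8266 kg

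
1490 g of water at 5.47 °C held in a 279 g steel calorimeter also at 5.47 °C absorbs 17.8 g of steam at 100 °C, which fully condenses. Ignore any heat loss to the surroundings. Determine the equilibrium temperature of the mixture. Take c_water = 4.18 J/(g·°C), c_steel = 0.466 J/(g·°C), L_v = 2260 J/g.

T_f ≈ 12.8 °C

Let T be the final temperature. ΣQ_i = 0:
condense steam: −17.8·2260 = −40228; condensate cools 100→T: 17.8·4.18·(T − 100) = 74.4(T − 100); original water: 6228.2(T − 5.47); cup: 130.01(T − 5.47)
6432.6 T = 40228 + 7440.4 + 34779 = 82448
T ≈ 12.82 °C (< 100 °C, so full condensation is consistent).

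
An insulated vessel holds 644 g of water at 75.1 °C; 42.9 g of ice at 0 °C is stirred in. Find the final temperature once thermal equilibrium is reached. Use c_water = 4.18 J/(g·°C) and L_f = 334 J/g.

Energy conservation, ΣQ = 0:
latent heat to melt: 42.9·334 = 14329
  warm the meltwater: 179.32 T
  water: 2691.9(T − 75.1)
2871.2 T = 202163 − 14329 = 187835
T ≈ 65.42 °C. Since T > 0 °C, the all-ice-melts assumption holds.

T_f ≈ 65.4 °C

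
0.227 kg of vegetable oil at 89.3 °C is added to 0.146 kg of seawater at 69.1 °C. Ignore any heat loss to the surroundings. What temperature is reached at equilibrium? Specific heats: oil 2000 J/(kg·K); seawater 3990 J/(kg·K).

Conservation of energy gives ΣQ = 0:
0.227·2000·(T − 89.3) + 0.146·3990·(T − 69.1) = 0
454(T − 89.3) + 582.54(T − 69.1) = 0
(454 + 582.54) T = 454·89.3 + 582.54·69.1
T = 80796/1036.5 ≈ 77.95 °C

T_f ≈ 77.9 °C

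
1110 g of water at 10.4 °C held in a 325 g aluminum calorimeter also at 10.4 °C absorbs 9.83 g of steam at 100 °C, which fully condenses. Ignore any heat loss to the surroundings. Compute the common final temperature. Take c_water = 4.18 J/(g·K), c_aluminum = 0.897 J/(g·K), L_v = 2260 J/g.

T_f ≈ 15.6 °C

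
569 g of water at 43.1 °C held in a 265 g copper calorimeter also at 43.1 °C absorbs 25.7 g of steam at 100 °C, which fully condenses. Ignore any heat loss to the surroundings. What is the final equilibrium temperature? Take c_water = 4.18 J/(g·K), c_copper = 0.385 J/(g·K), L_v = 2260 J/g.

Conservation of energy gives ΣQ = 0:
condense steam: −25.7×2260 = −58082; condensate cools 100→T: 25.7×4.18×(T − 100) = 107.43(T − 100); water warms: 569×4.18×(T − 43.1) = 2378.4(T − 43.1); copper cup: 265×0.385×(T − 43.1) = 102.03(T − 43.1)
2587.9 T = 58082 + 10743 + 106907 = 175732
T ≈ 67.91 °C — below 100 °C, confirming all the steam condensed.

T_f ≈ 67.9 °C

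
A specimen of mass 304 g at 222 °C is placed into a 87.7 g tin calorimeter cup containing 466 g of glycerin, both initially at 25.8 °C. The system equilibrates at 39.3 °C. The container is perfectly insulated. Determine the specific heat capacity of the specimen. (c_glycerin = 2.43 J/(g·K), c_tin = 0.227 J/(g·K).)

c ≈ 0.28 J/(g·K)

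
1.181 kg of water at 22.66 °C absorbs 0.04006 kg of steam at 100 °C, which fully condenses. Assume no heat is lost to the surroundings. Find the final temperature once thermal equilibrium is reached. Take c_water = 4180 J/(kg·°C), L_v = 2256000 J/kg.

Conservation of energy gives ΣQ = 0:
latent heat released on condensation: 0.04006×2256000 = 90375; condensate cools 100→T: 0.04006×4180×(T − 100) = 167.45(T − 100); original water: 4936.6(T − 22.66)
5104 T = 90375 + 16745 + 111863 = 218983
T ≈ 42.90 °C (< 100 °C, so full condensation is consistent).

T_f ≈ 42.9 °C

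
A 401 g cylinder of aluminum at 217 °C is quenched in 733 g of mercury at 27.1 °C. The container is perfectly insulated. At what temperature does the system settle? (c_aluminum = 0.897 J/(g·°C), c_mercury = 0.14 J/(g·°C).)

T_f ≈ 174.8 °C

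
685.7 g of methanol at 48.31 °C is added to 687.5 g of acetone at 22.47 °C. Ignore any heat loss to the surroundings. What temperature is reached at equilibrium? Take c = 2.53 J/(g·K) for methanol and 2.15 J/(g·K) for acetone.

Energy conservation, ΣQ = 0:
685.7×2.53×(T − 48.31) + 687.5×2.15×(T − 22.47) = 0
1734.8(T − 48.31) + 1478.1(T − 22.47) = 0
(1734.8 + 1478.1) T = 1734.8×48.31 + 1478.1×22.47
T = 117023 / 3212.9 = 36.4 °C

T_f ≈ 36.4 °C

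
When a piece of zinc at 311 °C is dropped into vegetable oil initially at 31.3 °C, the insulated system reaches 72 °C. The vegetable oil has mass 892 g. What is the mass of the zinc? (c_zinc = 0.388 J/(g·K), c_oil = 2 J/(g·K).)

m ≈ 783 g

|Q_zinc| = |Q_oil|:
m×0.388×(311 − 72) = 892×2×(72 − 31.3)
92.73 m = 72609  ⇒  m ≈ 783 g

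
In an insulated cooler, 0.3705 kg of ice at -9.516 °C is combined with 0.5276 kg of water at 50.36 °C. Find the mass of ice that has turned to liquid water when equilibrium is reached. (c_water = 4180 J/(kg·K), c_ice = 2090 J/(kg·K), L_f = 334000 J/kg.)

m_melted ≈ 0.31 kg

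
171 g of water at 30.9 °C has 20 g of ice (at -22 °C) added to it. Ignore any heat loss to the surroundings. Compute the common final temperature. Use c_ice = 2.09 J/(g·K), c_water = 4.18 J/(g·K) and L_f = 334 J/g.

T_f ≈ 18.1 °C

Heat gained plus heat lost sum to zero:
ice -22→0 °C: 20·2.09·22 = 919.6
  melt ice: 20·334 = 6680
  meltwater 0→T: 20·4.18·T = 83.6 T
  water cools: 171·4.18·(T − 30.9) = 714.78(T − 30.9)
798.38 T = 22087 − 7599.6 = 14487
T ≈ 18.15 °C. Since T > 0 °C, the all-ice-melts assumption holds.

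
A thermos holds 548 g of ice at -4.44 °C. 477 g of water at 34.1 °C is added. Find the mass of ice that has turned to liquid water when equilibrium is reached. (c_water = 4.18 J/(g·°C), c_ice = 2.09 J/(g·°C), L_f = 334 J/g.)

Cooling the water to 0 °C releases 477·4.18·34.1 = 67991 J.
Of that, 548·2.09·4.44 = 5085.2 J goes to bring the ice to 0 °C, leaving 62905 J.
Fully melting the ice requires m_ice L_f = 548·334 = 183032 J.
That's not enough to melt it all — equilibrium is at 0 °C with ice remaining.
m_melt = 62905 / L_f = 188.3 g.

m_melted ≈ 188 g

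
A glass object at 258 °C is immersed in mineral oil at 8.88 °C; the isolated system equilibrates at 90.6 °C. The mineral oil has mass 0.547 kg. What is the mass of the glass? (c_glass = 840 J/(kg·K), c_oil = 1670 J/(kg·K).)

m ≈ 0.531 kg

Heat lost by the glass = heat gained by the oil:
m·840·(258 − 90.6) = 0.547·1670·(90.6 − 8.88)
140616 m = 74650  ⇒  m ≈ 0.5309 kg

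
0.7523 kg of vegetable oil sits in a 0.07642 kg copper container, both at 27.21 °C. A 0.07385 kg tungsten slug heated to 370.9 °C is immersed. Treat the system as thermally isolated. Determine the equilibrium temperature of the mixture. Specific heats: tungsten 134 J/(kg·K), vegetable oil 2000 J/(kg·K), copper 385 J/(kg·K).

T_f ≈ 29.4 °C

Let T be the final temperature. ΣQ_i = 0:
0.07385·134·(T − 370.9) + 0.7523·2000·(T − 27.21) + 0.07642·385·(T − 27.21) = 0
1543.9 T = 45411
T = 45411/1543.9 ≈ 29.41 °C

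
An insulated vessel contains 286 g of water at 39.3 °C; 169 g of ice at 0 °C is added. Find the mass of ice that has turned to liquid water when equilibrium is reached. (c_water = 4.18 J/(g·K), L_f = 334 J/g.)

Cooling the water to 0 °C releases 286×4.18×39.3 = 46982 J.
Fully melting the ice requires m_ice L_f = 169×334 = 56446 J.
That's not enough to melt it all — equilibrium is at 0 °C with ice remaining.
m_melt = 46982 / L_f = 140.7 g.

m_melted ≈ 141 g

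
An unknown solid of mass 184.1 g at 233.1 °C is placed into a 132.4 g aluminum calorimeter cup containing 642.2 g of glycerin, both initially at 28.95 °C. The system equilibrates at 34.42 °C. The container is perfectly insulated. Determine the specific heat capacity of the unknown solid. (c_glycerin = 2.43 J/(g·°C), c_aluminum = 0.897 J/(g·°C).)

c ≈ 0.251 J/(g·°C)

Taking heat into each body as positive, Σ m c ΔT = 0:
184.1·c·(34.42 − 233.1) + 642.2·2.43·(34.42 − 28.95) + 132.4·0.897·(34.42 − 28.95) = 0
-36577 c = -9185.8
c = -9185.8/-36577 ≈ 0.2511 J/(g·°C)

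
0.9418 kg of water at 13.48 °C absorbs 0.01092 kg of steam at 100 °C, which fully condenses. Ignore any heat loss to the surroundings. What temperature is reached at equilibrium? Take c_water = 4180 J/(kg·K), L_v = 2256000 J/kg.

T_f ≈ 20.7 °C

Heat gained plus heat lost sum to zero:
condense steam: −0.01092·2256000 = −24636
  condensed water 100 °C→T: 45.65(T − 100)
  water warms: 0.9418·4180·(T − 13.48) = 3936.7(T − 13.48)
3982.4 T = 24636 + 4564.6 + 53067 = 82267
T ≈ 20.66 °C — below 100 °C, confirming all the steam condensed.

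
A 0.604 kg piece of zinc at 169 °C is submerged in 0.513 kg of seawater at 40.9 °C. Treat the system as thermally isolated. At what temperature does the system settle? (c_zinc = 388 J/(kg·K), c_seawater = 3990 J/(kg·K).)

T_f ≈ 54.1 °C

Taking heat into each body as positive, Σ m c ΔT = 0:
0.604×388×(T − 169) + 0.513×3990×(T − 40.9) = 0
2281.2 T = 123322
T = 123322/2281.2 ≈ 54.06 °C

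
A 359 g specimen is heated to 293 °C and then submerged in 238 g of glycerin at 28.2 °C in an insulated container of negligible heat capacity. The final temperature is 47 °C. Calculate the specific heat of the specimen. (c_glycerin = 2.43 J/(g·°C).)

Heat lost by the specimen = heat gained by the glycerin:
359·c·(293 − 47) = 238·2.43·(47 − 28.2)
88314 c = 10873  ⇒  c ≈ 0.1231 J/(g·°C)

c ≈ 0.123 J/(g·°C)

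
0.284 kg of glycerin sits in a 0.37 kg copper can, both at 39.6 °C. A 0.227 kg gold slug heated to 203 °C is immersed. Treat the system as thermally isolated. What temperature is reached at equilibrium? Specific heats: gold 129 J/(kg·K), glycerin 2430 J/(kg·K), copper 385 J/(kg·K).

Setting the total heat transfer to zero:
0.227·129·(T − 203) + 0.284·2430·(T − 39.6) + 0.37·385·(T − 39.6) = 0
29.28(T − 203) + 690.12(T − 39.6) + 142.45(T − 39.6) = 0
(29.28 + 690.12 + 142.45) T = 29.28·203 + 690.12·39.6 + 142.45·39.6
T = 38914/861.85 ≈ 45.15 °C

T_f ≈ 45.2 °C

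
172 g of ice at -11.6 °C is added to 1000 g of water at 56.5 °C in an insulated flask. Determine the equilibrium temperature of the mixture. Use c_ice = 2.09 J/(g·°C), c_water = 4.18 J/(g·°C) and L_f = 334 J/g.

Net heat exchanged in the isolated system is zero:
ice -11.6→0 °C: 172×2.09×11.6 = 4170; melt ice: 172×334 = 57448; warm the meltwater: 718.96 T; water: 4180(T − 56.5)
4899 T = 236170 − 61618 = 174552
T ≈ 35.63 °C. Since T > 0 °C, the all-ice-melts assumption holds.

T_f ≈ 35.6 °C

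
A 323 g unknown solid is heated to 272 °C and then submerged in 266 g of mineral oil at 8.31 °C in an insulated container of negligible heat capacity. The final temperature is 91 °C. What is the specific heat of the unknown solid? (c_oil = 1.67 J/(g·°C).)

c ≈ 0.628 J/(g·°C)

Setting the total heat transfer to zero:
323×c×(91 − 272) + 266×1.67×(91 − 8.31) = 0
-58463 c = -36733
c = -36733/-58463 ≈ 0.6283 J/(g·°C)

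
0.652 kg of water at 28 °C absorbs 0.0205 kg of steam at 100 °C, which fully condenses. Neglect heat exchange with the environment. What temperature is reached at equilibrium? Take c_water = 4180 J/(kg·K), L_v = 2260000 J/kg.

Energy conservation, ΣQ = 0:
steam→water at 100 °C releases m L_v = 0.0205·2260000 = 46330
  condensed water 100 °C→T: 85.69(T − 100)
  water warms: 0.652·4180·(T − 28) = 2725.4(T − 28)
2811.1 T = 46330 + 8569 + 76310 = 131209
T ≈ 46.68 °C (< 100 °C, so full condensation is consistent).

T_f ≈ 46.7 °C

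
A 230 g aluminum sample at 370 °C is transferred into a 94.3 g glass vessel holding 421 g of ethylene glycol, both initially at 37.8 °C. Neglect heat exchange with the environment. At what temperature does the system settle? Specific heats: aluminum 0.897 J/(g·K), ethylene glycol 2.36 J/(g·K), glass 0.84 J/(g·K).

With ΣQ=0 the equilibrium temperature is the m·c-weighted mean:
T_f = (206.31×370 + 993.56×37.8 + 79.21×37.8) / (206.31 + 993.56 + 79.21)
    = 116885 / 1279.1 ≈ 91.38 °C

T_f ≈ 91.4 °C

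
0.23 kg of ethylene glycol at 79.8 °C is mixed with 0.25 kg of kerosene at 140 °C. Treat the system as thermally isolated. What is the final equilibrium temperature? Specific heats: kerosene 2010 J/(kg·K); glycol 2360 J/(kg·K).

T_f ≈ 108.7 °C

Energy conservation, ΣQ = 0:
0.25·2010·(T − 140) + 0.23·2360·(T − 79.8) = 0
502.5(T − 140) + 542.8(T − 79.8) = 0
1045.3 T = 113665
T = 113665/1045.3 ≈ 108.74 °C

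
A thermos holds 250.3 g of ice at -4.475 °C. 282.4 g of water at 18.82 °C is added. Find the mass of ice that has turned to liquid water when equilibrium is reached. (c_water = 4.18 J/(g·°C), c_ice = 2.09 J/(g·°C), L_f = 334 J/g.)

m_melted ≈ 59.5 g

Water can give up m c ΔT = 282.4×4.18×18.82 = 22216 J before reaching 0 °C.
Warming the ice to 0 °C takes 250.3×2.09×4.475 = 2341 J, leaving 19875 J for melting.
Melting all 250.3 g of ice would need 250.3×334 = 83600 J.
That's not enough to melt it all — equilibrium is at 0 °C with ice remaining.
Mass melted = 19875/334 ≈ 59.51 g.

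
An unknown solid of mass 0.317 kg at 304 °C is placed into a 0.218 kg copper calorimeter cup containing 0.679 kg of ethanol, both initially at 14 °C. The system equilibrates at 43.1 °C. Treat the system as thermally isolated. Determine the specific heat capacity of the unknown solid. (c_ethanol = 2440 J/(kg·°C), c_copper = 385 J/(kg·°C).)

c ≈ 612 J/(kg·°C)

Net heat exchanged in the isolated system is zero:
0.317×c×(43.1 − 304) + 0.679×2440×(43.1 − 14) + 0.218×385×(43.1 − 14) = 0
-82.71 c = -50654
c = -50654/-82.71 ≈ 612.5 J/(kg·°C)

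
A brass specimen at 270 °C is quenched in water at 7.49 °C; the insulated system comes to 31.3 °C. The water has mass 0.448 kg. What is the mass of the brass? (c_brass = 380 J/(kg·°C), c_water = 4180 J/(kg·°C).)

|Q_brass| = |Q_water|:
m×380×(270 − 31.3) = 0.448×4180×(31.3 − 7.49)
90706 m = 44588  ⇒  m ≈ 0.4916 kg

m ≈ 0.492 kg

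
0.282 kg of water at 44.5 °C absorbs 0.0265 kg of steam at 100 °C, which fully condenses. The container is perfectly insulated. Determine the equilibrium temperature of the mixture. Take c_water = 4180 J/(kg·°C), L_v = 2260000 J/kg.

Setting the total heat transfer to zero:
steam→water at 100 °C releases m L_v = 0.0265×2260000 = 59890
  condensed water 100 °C→T: 110.77(T − 100)
  original water: 1178.8(T − 44.5)
1289.5 T = 59890 + 11077 + 52455 = 123422
T ≈ 95.71 °C (< 100 °C, so full condensation is consistent).

T_f ≈ 95.7 °C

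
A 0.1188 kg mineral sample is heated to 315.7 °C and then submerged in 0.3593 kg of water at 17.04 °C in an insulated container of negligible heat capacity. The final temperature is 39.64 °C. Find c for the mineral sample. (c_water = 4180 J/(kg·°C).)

c ≈ 1030 J/(kg·°C)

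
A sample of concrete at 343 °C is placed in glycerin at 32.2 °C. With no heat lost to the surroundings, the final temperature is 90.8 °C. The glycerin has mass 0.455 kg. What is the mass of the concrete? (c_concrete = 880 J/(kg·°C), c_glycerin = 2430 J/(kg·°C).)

m ≈ 0.292 kg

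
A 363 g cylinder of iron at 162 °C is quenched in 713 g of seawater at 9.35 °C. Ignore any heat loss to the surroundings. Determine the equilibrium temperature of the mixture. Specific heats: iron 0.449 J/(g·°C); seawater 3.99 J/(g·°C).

Taking heat into each body as positive, Σ m c ΔT = 0:
363×0.449×(T − 162) + 713×3.99×(T − 9.35) = 0
162.99(T − 162) + 2844.9(T − 9.35) = 0
3007.9 T = 53003
T ≈ 17.62 °C

T_f ≈ 17.6 °C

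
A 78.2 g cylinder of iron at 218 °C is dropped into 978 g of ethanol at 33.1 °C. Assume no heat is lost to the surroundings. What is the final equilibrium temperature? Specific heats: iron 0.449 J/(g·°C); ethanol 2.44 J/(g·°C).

T_f ≈ 35.8 °C

With ΣQ=0 the equilibrium temperature is the m·c-weighted mean:
T_f = (35.11×218 + 2386.3×33.1) / (35.11 + 2386.3)
    = 86642 / 2421.4 ≈ 35.78 °C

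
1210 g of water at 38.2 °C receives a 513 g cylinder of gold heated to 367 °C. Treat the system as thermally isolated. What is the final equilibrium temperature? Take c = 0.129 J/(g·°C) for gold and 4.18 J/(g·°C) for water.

Set heat shed by the hot body equal to heat absorbed by the cold body:
513×0.129×(367 − T) = 1210×4.18×(T − 38.2)
66.18(367 − T) = 5057.8(T − 38.2)
5124 T = 217495  ⇒  T ≈ 42.45 °C

T_f ≈ 42.4 °C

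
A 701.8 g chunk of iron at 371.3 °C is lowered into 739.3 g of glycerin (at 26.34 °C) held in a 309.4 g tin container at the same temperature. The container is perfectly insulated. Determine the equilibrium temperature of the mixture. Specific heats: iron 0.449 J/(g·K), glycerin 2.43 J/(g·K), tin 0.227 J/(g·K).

Setting the total heat transfer to zero:
701.8×0.449×(T − 371.3) + 739.3×2.43×(T − 26.34) + 309.4×0.227×(T − 26.34) = 0
315.11(T − 371.3) + 1796.5(T − 26.34) + 70.23(T − 26.34) = 0
2181.8 T = 166169
T = 166169 / 2181.8 = 76.2 °C

T_f ≈ 76.2 °C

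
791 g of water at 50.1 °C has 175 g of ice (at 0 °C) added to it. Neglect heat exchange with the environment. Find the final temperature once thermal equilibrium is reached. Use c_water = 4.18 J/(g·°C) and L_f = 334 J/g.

Sum of m c ΔT and latent-heat terms is zero:
latent heat to melt: 175×334 = 58450
  warm the meltwater: 731.5 T
  water: 3306.4(T − 50.1)
4037.9 T = 165650 − 58450 = 107200
T ≈ 26.55 °C. Since T > 0 °C, the all-ice-melts assumption holds.

T_f ≈ 26.5 °C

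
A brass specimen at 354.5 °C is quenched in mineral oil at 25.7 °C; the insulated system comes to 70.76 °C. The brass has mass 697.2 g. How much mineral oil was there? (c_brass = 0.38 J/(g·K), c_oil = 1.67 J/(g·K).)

Heat lost by the brass = heat gained by the oil:
697.2·0.38·(354.5 − 70.76) = m·1.67·(70.76 − 25.7)
75.25 m = 75173  ⇒  m ≈ 999 g

m ≈ 999 g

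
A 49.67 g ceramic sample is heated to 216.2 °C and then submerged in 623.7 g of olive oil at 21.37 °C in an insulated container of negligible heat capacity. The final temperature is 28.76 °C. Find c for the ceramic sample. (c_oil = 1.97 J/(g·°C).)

c ≈ 0.975 J/(g·°C)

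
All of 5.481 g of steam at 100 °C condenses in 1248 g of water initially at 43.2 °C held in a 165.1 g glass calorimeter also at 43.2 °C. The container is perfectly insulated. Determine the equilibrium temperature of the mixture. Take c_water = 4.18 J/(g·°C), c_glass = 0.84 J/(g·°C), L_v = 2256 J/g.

T_f ≈ 45.7 °C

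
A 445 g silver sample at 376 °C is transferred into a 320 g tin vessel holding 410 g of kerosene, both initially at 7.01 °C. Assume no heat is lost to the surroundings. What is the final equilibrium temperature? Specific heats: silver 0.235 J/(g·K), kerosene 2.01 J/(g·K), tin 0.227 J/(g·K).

T_f ≈ 45.5 °C

Net heat exchanged in the isolated system is zero:
445*0.235*(T − 376) + 410*2.01*(T − 7.01) + 320*0.227*(T − 7.01) = 0
104.57(T − 376) + 824.1(T − 7.01) + 72.64(T − 7.01) = 0
(104.57 + 824.1 + 72.64) T = 104.57*376 + 824.1*7.01 + 72.64*7.01
T = 45606 / 1001.3 = 45.5 °C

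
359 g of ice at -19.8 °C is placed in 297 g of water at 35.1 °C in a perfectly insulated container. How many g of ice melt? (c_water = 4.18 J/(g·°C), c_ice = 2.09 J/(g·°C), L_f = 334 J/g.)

Cooling the water to 0 °C releases 297·4.18·35.1 = 43575 J.
Of that, 359·2.09·19.8 = 14856 J goes to bring the ice to 0 °C, leaving 28719 J.
To melt every bit of ice: 359·334 = 119906 J.
28719 J < 119906 J, so only part of the ice melts and the system sits at 0 °C.
m_melt = 28719 / L_f = 85.99 g.

m_melted ≈ 86 g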